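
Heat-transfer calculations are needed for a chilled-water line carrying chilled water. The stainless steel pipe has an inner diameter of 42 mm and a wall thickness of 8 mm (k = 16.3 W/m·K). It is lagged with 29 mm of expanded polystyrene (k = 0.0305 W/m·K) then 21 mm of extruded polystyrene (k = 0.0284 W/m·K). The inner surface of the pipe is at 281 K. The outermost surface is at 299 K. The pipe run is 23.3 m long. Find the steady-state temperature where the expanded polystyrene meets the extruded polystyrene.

Per-layer cylindrical resistances, series-summed:
R_stainless steel pipe wall = ln(29/21)/(2π×16.3×23.3) = 1.353×10^-4 K/W
R_expanded polystyrene = ln(58/29)/(2π×0.0305×23.3) = 0.1552 K/W
R_extruded polystyrene = ln(79/58)/(2π×0.0284×23.3) = 0.07432 K/W
R_total = 0.2297 K/W
Q = ΔT/R_total = 18/0.2297
Q = 78.4 W
T_interface = T_inner + Q·ΣR(inner→interface) = 281 + 78.4×0.1554

T ≈ 293 K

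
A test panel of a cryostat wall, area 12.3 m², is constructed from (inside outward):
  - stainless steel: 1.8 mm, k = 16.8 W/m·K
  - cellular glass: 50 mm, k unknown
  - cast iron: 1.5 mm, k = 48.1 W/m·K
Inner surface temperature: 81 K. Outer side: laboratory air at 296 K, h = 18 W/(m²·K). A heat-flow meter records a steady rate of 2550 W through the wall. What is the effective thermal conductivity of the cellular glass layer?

k ≈ 0.0509 W/(m·K)

Treating each layer as a thermal resistance in series:
R_stainless steel = L/(kA) = 0.0018/(16.8×12.3) = 8.711×10^-6 K/W
R_cast iron = L/(kA) = 0.0015/(48.1×12.3) = 2.535×10^-6 K/W
R_outer film = 1/(h_o·A) = 1/(18×12.3) = 0.004517 K/W
Sum of known resistances R_other = 0.004528 K/W
Total R = ΔT/Q = 215/2550 = 0.08431 K/W
R_cellular glass = R_total − R_other = 0.07979 K/W
k = L/(R·A) = 0.05/(0.07979×12.3)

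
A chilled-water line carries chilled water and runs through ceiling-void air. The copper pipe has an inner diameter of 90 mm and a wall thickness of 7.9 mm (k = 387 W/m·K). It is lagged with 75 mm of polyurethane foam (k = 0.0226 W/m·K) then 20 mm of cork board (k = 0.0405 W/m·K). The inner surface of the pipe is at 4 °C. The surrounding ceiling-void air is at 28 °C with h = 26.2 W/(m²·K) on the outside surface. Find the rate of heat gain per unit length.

Radial resistances (cylindrical: R_cond = ln(r_o/r_i)/(2πkL), R_conv = 1/(h·2πrL)):
R_copper pipe wall = ln(52.9/45)/(2π×387×1) = 6.652×10^-5 K/W
R_polyurethane foam = ln(127.9/52.9)/(2π×0.0226×1) = 6.217 K/W
R_cork board = ln(147.9/127.9)/(2π×0.0405×1) = 0.5709 K/W
R_outer film = 1/(h_o·2πr_oL) = 1/(26.2×2π×0.1479×1) = 0.04107 K/W
R_total = 6.829 K/W
Q = ΔT/R_total = 24/6.829

q′ ≈ 3.51 W/m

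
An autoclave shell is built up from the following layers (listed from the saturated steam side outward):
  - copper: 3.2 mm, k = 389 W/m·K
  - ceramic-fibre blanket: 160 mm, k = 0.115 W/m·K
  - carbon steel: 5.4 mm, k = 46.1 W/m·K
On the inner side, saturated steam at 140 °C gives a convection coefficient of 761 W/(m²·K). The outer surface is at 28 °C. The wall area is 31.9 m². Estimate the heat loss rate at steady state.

Q ≈ 2570 W

Using the resistance-network approach (series):
R_inner film = 1/(h_i·A) = 1/(761×31.9) = 4.119×10^-5 K/W
R_copper = L/(kA) = 0.0032/(389×31.9) = 2.579×10^-7 K/W
R_ceramic-fibre blanket = L/(kA) = 0.16/(0.115×31.9) = 0.04361 K/W
R_carbon steel = L/(kA) = 0.0054/(46.1×31.9) = 3.672×10^-6 K/W
R_total = 0.04366 K/W
Q = ΔT / R_total = 112 / 0.04366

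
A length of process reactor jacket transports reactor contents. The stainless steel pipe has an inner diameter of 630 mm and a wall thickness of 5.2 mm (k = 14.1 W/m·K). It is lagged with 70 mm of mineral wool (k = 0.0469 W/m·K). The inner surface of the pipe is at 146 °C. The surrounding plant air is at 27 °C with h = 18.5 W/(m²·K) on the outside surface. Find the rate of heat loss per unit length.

Cylindrical conduction, so R = ln(r₂/r₁)/(2πkL) per layer, in series:
R_stainless steel pipe wall = ln(320.2/315)/(2π×14.1×1) = 1.848×10^-4 K/W
R_mineral wool = ln(390.2/320.2)/(2π×0.0469×1) = 0.6709 K/W
R_outer film = 1/(h_o·2πr_oL) = 1/(18.5×2π×0.3902×1) = 0.02205 K/W
R_total = 0.6932 K/W
Q = ΔT/R_total = 119/0.6932

q′ ≈ 172 W/m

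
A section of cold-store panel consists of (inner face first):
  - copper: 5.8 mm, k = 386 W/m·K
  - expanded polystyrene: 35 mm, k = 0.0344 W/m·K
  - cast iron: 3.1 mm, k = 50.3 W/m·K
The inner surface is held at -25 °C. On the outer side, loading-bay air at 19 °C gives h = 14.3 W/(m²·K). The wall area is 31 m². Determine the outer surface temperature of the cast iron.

Using the resistance-network approach (series):
R_copper = L/(kA) = 0.0058/(386×31) = 4.847×10^-7 K/W
R_expanded polystyrene = L/(kA) = 0.035/(0.0344×31) = 0.03282 K/W
R_cast iron = L/(kA) = 0.0031/(50.3×31) = 1.988×10^-6 K/W
R_outer film = 1/(h_o·A) = 1/(14.3×31) = 0.002256 K/W
R_total = 0.03508 K/W;  Q = ΔT/R_total = 44/0.03508 = 1254 W
T_interface = T_inner + Q·ΣR(inner→interface) = -25 + 1250×0.03282

T ≈ 16.2 °C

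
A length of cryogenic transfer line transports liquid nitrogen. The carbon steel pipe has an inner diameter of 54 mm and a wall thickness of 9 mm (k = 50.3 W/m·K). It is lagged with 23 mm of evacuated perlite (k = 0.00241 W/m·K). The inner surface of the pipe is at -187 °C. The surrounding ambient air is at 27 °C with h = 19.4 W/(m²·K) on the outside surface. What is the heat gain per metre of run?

Treating each annulus and film as a series resistance:
R_carbon steel pipe wall = ln(36/27)/(2π×50.3×1) = 9.103×10^-4 K/W
R_evacuated perlite = ln(59/36)/(2π×0.00241×1) = 32.62 K/W
R_outer film = 1/(h_o·2πr_oL) = 1/(19.4×2π×0.059×1) = 0.139 K/W
R_total = 32.76 K/W
Q = ΔT/R_total = 214/32.76

q′ ≈ 6.53 W/m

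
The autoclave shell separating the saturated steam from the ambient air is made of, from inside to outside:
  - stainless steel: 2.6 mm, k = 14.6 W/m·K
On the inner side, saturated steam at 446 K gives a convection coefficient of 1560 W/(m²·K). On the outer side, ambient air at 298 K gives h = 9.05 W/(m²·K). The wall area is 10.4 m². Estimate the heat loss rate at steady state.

Thermal resistances in series:
R_inner film = 1/(h_i·A) = 1/(1560×10.4) = 6.164×10^-5 K/W
R_stainless steel = L/(kA) = 0.0026/(14.6×10.4) = 1.712×10^-5 K/W
R_outer film = 1/(h_o·A) = 1/(9.05×10.4) = 0.01062 K/W
R_total = 0.0107 K/W
Q = ΔT / R_total = 148 / 0.0107

Q ≈ 13800 W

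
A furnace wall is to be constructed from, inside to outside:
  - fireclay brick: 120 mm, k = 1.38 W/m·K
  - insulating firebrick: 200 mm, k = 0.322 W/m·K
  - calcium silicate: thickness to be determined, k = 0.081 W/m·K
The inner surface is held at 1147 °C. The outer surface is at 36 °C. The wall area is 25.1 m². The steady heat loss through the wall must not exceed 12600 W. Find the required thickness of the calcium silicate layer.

Series thermal resistances:
R_fireclay brick = L/(kA) = 0.12/(1.38×25.1) = 0.003464 K/W
R_insulating firebrick = L/(kA) = 0.2/(0.322×25.1) = 0.02475 K/W
Sum of the known resistances R_other = 0.02821 K/W
Required total resistance R_tot = ΔT/Q_allow = 1111/12600 = 0.08817 K/W
R_calcium silicate = R_tot − R_other = 0.05996 K/W
L = R·k·A = 0.05996×0.081×25.1

L ≈ 122 mm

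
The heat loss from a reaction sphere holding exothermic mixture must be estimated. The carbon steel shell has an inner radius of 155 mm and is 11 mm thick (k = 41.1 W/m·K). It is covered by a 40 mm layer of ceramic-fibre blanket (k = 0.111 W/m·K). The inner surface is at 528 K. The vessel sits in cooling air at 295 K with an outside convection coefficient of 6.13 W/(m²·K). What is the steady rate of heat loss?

Q ≈ 203 W

Spherical conduction: R = (1/r_in − 1/r_out)/(4πk) per layer; series-sum.
R_carbon steel shell = (1/0.155 − 1/0.166)/(4π×41.1) = 8.278×10^-4 K/W
R_ceramic-fibre blanket = (1/0.166 − 1/0.206)/(4π×0.111) = 0.8386 K/W
R_outer film = 1/(h·4πr_o²) = 1/(6.13×4π×0.206²) = 0.3059 K/W
R_total = 1.145 K/W
Q = ΔT/R_total = 233/1.145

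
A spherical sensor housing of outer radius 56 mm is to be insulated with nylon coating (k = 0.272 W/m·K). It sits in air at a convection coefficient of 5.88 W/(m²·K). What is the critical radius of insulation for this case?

For a sphere r_cr = 2k/h = 2×0.272/5.88
r_cr = 92.5 mm; since the bare radius (56 mm) is below r_cr, adding a thin layer of insulation will *increase* heat loss.

r_cr ≈ 92.5 mm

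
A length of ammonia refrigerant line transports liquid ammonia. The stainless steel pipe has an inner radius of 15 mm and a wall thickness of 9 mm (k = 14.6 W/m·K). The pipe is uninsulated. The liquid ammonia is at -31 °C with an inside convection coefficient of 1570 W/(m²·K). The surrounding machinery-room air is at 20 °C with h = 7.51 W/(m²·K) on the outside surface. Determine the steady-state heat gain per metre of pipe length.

Per-layer cylindrical resistances, series-summed:
R_inner film = 1/(h_i·2πr₁L) = 1/(1570×2π×0.015×1) = 0.006758 K/W
R_stainless steel pipe wall = ln(24/15)/(2π×14.6×1) = 0.005124 K/W
R_outer film = 1/(h_o·2πr_oL) = 1/(7.51×2π×0.024×1) = 0.883 K/W
R_total = 0.8949 K/W
Q = ΔT/R_total = 51/0.8949

q′ ≈ 57 W/m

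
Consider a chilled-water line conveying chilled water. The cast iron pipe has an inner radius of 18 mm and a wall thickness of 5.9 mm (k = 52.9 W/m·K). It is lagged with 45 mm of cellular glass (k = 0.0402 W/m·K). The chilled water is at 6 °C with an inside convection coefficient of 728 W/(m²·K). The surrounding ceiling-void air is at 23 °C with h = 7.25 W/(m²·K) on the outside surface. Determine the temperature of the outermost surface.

Per-layer cylindrical resistances, series-summed:
R_inner film = 1/(h_i·2πr₁L) = 1/(728×2π×0.018×1) = 0.01215 K/W
R_cast iron pipe wall = ln(23.9/18)/(2π×52.9×1) = 8.53×10^-4 K/W
R_cellular glass = ln(68.9/23.9)/(2π×0.0402×1) = 4.192 K/W
R_outer film = 1/(h_o·2πr_oL) = 1/(7.25×2π×0.0689×1) = 0.3186 K/W
R_total = 4.523 K/W
Q = ΔT/R_total = 17/4.523
Q = 3.76 W/m
T_interface = T_inner + Q·ΣR(inner→interface) = 6 + 3.76×4.205

T ≈ 21.8 °C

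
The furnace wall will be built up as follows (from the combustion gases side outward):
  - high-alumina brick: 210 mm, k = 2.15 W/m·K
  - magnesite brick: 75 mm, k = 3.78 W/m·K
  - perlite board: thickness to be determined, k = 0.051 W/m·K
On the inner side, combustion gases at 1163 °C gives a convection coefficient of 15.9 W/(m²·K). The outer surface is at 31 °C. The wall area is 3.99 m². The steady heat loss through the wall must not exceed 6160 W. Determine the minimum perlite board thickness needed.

Series thermal resistances:
R_inner film = 1/(h_i·A) = 1/(15.9×3.99) = 0.01576 K/W
R_high-alumina brick = L/(kA) = 0.21/(2.15×3.99) = 0.02448 K/W
R_magnesite brick = L/(kA) = 0.075/(3.78×3.99) = 0.004973 K/W
Sum of the known resistances R_other = 0.04522 K/W
Required total resistance R_tot = ΔT/Q_allow = 1132/6160 = 0.1838 K/W
R_perlite board = R_tot − R_other = 0.1386 K/W
L = R·k·A = 0.1386×0.051×3.99

L ≈ 28.2 mm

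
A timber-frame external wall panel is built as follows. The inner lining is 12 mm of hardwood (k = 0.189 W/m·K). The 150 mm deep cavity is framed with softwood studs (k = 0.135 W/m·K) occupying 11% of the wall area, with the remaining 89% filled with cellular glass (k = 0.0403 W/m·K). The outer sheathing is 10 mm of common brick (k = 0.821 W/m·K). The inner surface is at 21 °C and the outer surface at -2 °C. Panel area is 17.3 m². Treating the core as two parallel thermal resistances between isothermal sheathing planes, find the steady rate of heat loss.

Sheathing layers in series; stud and cavity paths in parallel between them.
R_inner = 0.012/(0.189×17.3) = 0.00367 K/W
R_stud  = 0.15/(0.135×0.11×17.3) = 0.5839 K/W
R_cav   = 0.15/(0.0403×0.89×17.3) = 0.2417 K/W
1/R_core = 1/R_stud + 1/R_cav → R_core = 0.171 K/W
R_outer = 0.01/(0.821×17.3) = 7.041×10^-4 K/W
R_total = 0.1753 K/W
Q = ΔT/R_total = 23/0.1753

Q ≈ 131 W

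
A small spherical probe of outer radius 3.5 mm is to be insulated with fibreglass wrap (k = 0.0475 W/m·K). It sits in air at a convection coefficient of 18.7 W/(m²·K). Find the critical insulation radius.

For a sphere r_cr = 2k/h = 2×0.0475/18.7
r_cr = 5.08 mm; since the bare radius (3.5 mm) is below r_cr, adding a thin layer of insulation will *increase* heat loss.

r_cr ≈ 5.08 mm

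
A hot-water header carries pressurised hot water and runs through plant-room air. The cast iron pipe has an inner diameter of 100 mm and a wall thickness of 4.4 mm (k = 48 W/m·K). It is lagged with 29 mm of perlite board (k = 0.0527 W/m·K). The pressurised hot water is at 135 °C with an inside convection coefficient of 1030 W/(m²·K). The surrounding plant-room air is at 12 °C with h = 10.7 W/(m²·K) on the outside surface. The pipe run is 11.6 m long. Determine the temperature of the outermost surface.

For a radial system each layer contributes R = ln(r_out/r_in)/(2πkL); films add R = 1/(hA).
R_inner film = 1/(h_i·2πr₁L) = 1/(1030×2π×0.05×11.6) = 2.664×10^-4 K/W
R_cast iron pipe wall = ln(54.4/50)/(2π×48×11.6) = 2.411×10^-5 K/W
R_perlite board = ln(83.4/54.4)/(2π×0.0527×11.6) = 0.1112 K/W
R_outer film = 1/(h_o·2πr_oL) = 1/(10.7×2π×0.0834×11.6) = 0.01537 K/W
R_total = 0.1269 K/W
Q = ΔT/R_total = 123/0.1269
Q = 969 W
T_interface = T_inner − Q·ΣR(inner→interface) = 135 − 969×0.1115

T ≈ 26.9 °C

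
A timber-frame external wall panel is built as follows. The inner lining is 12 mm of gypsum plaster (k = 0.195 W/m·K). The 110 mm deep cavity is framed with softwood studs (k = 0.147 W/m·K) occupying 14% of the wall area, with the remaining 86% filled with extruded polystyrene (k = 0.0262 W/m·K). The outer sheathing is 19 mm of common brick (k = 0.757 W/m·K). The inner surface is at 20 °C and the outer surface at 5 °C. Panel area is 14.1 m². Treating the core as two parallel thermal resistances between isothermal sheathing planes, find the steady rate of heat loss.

Sheathing layers in series; stud and cavity paths in parallel between them.
R_inner = 0.012/(0.195×14.1) = 0.004364 K/W
R_stud  = 0.11/(0.147×0.14×14.1) = 0.3791 K/W
R_cav   = 0.11/(0.0262×0.86×14.1) = 0.3462 K/W
1/R_core = 1/R_stud + 1/R_cav → R_core = 0.181 K/W
R_outer = 0.019/(0.757×14.1) = 0.00178 K/W
R_total = 0.1871 K/W
Q = ΔT/R_total = 15/0.1871

Q ≈ 80.2 W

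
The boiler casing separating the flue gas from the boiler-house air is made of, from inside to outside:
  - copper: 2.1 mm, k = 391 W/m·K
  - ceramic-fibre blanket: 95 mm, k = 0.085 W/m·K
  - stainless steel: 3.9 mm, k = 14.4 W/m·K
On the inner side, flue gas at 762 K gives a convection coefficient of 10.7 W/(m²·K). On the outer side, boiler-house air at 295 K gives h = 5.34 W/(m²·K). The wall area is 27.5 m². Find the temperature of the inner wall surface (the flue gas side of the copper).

T ≈ 731 K

Using the resistance-network approach (series):
R_inner film = 1/(h_i·A) = 1/(10.7×27.5) = 0.003398 K/W
R_copper = L/(kA) = 0.0021/(391×27.5) = 1.953×10^-7 K/W
R_ceramic-fibre blanket = L/(kA) = 0.095/(0.085×27.5) = 0.04064 K/W
R_stainless steel = L/(kA) = 0.0039/(14.4×27.5) = 9.848×10^-6 K/W
R_outer film = 1/(h_o·A) = 1/(5.34×27.5) = 0.00681 K/W
R_total = 0.05086 K/W;  Q = ΔT/R_total = 467/0.05086 = 9182 W
T_interface = T_inner − Q·ΣR(inner→interface) = 762 − 9180×0.003398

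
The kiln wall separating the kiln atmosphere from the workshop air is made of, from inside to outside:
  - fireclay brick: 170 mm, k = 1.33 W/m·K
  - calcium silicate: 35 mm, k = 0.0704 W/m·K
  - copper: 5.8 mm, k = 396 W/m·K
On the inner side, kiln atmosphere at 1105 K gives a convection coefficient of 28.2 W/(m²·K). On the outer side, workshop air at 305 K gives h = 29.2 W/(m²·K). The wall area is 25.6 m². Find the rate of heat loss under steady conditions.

Model the wall as resistances in series:
R_inner film = 1/(h_i·A) = 1/(28.2×25.6) = 0.001385 K/W
R_fireclay brick = L/(kA) = 0.17/(1.33×25.6) = 0.004993 K/W
R_calcium silicate = L/(kA) = 0.035/(0.0704×25.6) = 0.01942 K/W
R_copper = L/(kA) = 0.0058/(396×25.6) = 5.721×10^-7 K/W
R_outer film = 1/(h_o·A) = 1/(29.2×25.6) = 0.001338 K/W
R_total = 0.02714 K/W
Q = ΔT / R_total = 800 / 0.02714

Q ≈ 29500 W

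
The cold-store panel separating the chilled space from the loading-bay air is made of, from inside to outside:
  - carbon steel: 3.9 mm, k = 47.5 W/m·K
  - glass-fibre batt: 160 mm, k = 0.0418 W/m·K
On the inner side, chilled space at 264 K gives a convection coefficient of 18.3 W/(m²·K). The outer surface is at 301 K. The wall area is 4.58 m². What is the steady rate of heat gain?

Q ≈ 43.6 W

Treating each layer as a thermal resistance in series:
R_inner film = 1/(h_i·A) = 1/(18.3×4.58) = 0.01193 K/W
R_carbon steel = L/(kA) = 0.0039/(47.5×4.58) = 1.793×10^-5 K/W
R_glass-fibre batt = L/(kA) = 0.16/(0.0418×4.58) = 0.8358 K/W
R_total = 0.8477 K/W
Q = ΔT / R_total = 37 / 0.8477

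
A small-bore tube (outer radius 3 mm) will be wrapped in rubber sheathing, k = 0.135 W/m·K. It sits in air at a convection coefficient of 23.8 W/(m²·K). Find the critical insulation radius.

r_cr ≈ 5.67 mm

For a cylinder r_cr = k/h = 0.135/23.8
r_cr = 5.67 mm; since the bare radius (3 mm) is below r_cr, adding a thin layer of insulation will *increase* heat loss.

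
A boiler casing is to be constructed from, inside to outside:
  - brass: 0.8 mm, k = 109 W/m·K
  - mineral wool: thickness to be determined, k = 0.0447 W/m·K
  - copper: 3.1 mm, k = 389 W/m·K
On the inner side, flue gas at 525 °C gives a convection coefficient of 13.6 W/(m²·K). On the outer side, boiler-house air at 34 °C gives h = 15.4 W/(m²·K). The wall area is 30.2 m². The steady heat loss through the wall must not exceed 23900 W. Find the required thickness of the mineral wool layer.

L ≈ 21.5 mm

Treating each layer as a thermal resistance in series:
R_inner film = 1/(h_i·A) = 1/(13.6×30.2) = 0.002435 K/W
R_brass = L/(kA) = 0.0008/(109×30.2) = 2.43×10^-7 K/W
R_copper = L/(kA) = 0.0031/(389×30.2) = 2.639×10^-7 K/W
R_outer film = 1/(h_o·A) = 1/(15.4×30.2) = 0.00215 K/W
Sum of the known resistances R_other = 0.004585 K/W
Required total resistance R_tot = ΔT/Q_allow = 491/23900 = 0.02054 K/W
R_mineral wool = R_tot − R_other = 0.01596 K/W
L = R·k·A = 0.01596×0.0447×30.2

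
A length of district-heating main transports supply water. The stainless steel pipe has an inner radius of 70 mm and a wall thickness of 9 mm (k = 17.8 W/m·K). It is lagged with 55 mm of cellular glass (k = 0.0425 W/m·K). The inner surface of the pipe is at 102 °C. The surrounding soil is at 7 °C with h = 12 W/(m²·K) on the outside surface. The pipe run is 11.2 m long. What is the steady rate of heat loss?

For a radial system each layer contributes R = ln(r_out/r_in)/(2πkL); films add R = 1/(hA).
R_stainless steel pipe wall = ln(79/70)/(2π×17.8×11.2) = 9.656×10^-5 K/W
R_cellular glass = ln(134/79)/(2π×0.0425×11.2) = 0.1767 K/W
R_outer film = 1/(h_o·2πr_oL) = 1/(12×2π×0.134×11.2) = 0.008837 K/W
R_total = 0.1856 K/W
Q = ΔT/R_total = 95/0.1856

Q ≈ 512 W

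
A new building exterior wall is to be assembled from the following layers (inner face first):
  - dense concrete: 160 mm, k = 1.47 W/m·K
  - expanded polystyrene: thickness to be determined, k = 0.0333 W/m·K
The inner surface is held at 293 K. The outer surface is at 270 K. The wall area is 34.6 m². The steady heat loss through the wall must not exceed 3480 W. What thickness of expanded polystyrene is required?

L ≈ 3.99 mm

Series thermal resistances:
R_dense concrete = L/(kA) = 0.16/(1.47×34.6) = 0.003146 K/W
Sum of the known resistances R_other = 0.003146 K/W
Required total resistance R_tot = ΔT/Q_allow = 23/3480 = 0.006609 K/W
R_expanded polystyrene = R_tot − R_other = 0.003463 K/W
L = R·k·A = 0.003463×0.0333×34.6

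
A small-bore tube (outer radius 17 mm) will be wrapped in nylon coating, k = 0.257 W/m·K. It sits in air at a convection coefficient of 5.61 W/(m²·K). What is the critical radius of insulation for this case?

r_cr ≈ 45.8 mm

For a cylinder r_cr = k/h = 0.257/5.61
r_cr = 45.8 mm; since the bare radius (17 mm) is below r_cr, adding a thin layer of insulation will *increase* heat loss.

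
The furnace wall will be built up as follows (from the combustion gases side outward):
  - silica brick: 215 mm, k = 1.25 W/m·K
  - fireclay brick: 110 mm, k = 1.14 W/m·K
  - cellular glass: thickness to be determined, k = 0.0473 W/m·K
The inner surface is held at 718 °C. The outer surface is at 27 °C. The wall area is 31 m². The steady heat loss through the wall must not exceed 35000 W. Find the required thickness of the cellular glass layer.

L ≈ 16.2 mm

Model the wall as resistances in series:
R_silica brick = L/(kA) = 0.215/(1.25×31) = 0.005548 K/W
R_fireclay brick = L/(kA) = 0.11/(1.14×31) = 0.003113 K/W
Sum of the known resistances R_other = 0.008661 K/W
Required total resistance R_tot = ΔT/Q_allow = 691/35000 = 0.01974 K/W
R_cellular glass = R_tot − R_other = 0.01108 K/W
L = R·k·A = 0.01108×0.0473×31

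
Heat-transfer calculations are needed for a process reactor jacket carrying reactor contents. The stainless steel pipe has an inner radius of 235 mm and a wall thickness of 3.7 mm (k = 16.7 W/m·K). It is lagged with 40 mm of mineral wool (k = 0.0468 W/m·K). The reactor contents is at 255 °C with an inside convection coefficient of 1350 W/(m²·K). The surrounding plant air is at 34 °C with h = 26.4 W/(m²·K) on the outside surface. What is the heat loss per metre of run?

Radial resistances (cylindrical: R_cond = ln(r_o/r_i)/(2πkL), R_conv = 1/(h·2πrL)):
R_inner film = 1/(h_i·2πr₁L) = 1/(1350×2π×0.235×1) = 5.017×10^-4 K/W
R_stainless steel pipe wall = ln(238.7/235)/(2π×16.7×1) = 1.489×10^-4 K/W
R_mineral wool = ln(278.7/238.7)/(2π×0.0468×1) = 0.5269 K/W
R_outer film = 1/(h_o·2πr_oL) = 1/(26.4×2π×0.2787×1) = 0.02163 K/W
R_total = 0.5492 K/W
Q = ΔT/R_total = 221/0.5492

q′ ≈ 402 W/m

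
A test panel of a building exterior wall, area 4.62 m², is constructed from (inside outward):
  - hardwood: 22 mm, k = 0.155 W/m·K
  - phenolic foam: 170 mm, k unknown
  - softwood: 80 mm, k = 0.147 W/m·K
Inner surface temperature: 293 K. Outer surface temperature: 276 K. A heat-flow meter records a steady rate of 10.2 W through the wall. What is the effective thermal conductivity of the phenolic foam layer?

k ≈ 0.0242 W/(m·K)

Thermal resistances in series:
R_hardwood = L/(kA) = 0.022/(0.155×4.62) = 0.03072 K/W
R_softwood = L/(kA) = 0.08/(0.147×4.62) = 0.1178 K/W
Sum of known resistances R_other = 0.1485 K/W
Total R = ΔT/Q = 17/10.2 = 1.667 K/W
R_phenolic foam = R_total − R_other = 1.518 K/W
k = L/(R·A) = 0.17/(1.518×4.62)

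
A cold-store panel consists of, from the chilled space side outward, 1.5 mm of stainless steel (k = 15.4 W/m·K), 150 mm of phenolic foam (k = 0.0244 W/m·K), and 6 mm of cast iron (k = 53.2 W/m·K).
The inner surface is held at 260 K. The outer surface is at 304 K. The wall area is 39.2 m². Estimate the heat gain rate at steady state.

Thermal resistances in series:
R_stainless steel = L/(kA) = 0.0015/(15.4×39.2) = 2.485×10^-6 K/W
R_phenolic foam = L/(kA) = 0.15/(0.0244×39.2) = 0.1568 K/W
R_cast iron = L/(kA) = 0.006/(53.2×39.2) = 2.877×10^-6 K/W
R_total = 0.1568 K/W
Q = ΔT / R_total = 44 / 0.1568

Q ≈ 281 W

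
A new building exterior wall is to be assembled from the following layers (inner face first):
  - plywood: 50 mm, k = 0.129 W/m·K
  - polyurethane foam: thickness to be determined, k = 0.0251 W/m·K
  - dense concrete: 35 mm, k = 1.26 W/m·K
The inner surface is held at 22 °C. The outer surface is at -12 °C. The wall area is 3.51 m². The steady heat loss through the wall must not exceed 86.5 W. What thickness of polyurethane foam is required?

Model the wall as resistances in series:
R_plywood = L/(kA) = 0.05/(0.129×3.51) = 0.1104 K/W
R_dense concrete = L/(kA) = 0.035/(1.26×3.51) = 0.007914 K/W
Sum of the known resistances R_other = 0.1183 K/W
Required total resistance R_tot = ΔT/Q_allow = 34/86.5 = 0.3931 K/W
R_polyurethane foam = R_tot − R_other = 0.2747 K/W
L = R·k·A = 0.2747×0.0251×3.51

L ≈ 24.2 mm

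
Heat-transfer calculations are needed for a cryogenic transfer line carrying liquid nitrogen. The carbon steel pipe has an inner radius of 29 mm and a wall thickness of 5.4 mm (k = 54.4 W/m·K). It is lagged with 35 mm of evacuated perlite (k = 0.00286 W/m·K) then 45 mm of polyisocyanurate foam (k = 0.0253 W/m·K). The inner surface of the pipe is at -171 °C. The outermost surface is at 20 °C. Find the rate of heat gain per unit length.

q′ ≈ 4.53 W/m

Radial resistances (cylindrical: R_cond = ln(r_o/r_i)/(2πkL), R_conv = 1/(h·2πrL)):
R_carbon steel pipe wall = ln(34.4/29)/(2π×54.4×1) = 4.996×10^-4 K/W
R_evacuated perlite = ln(69.4/34.4)/(2π×0.00286×1) = 39.06 K/W
R_polyisocyanurate foam = ln(114.4/69.4)/(2π×0.0253×1) = 3.144 K/W
R_total = 42.2 K/W
Q = ΔT/R_total = 191/42.2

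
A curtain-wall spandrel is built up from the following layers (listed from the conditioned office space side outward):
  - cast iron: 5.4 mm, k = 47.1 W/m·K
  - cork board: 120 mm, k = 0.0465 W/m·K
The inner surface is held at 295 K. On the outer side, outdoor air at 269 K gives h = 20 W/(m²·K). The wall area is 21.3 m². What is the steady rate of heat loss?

Q ≈ 211 W

Model the wall as resistances in series:
R_cast iron = L/(kA) = 0.0054/(47.1×21.3) = 5.383×10^-6 K/W
R_cork board = L/(kA) = 0.12/(0.0465×21.3) = 0.1212 K/W
R_outer film = 1/(h_o·A) = 1/(20×21.3) = 0.002347 K/W
R_total = 0.1235 K/W
Q = ΔT / R_total = 26 / 0.1235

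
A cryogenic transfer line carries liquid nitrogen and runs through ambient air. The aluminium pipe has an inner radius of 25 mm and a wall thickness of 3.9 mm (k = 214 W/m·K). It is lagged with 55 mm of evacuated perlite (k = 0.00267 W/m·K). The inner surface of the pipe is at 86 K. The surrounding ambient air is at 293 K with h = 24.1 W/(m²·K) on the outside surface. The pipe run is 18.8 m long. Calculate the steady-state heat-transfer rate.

Q ≈ 61.2 W

For a radial system each layer contributes R = ln(r_out/r_in)/(2πkL); films add R = 1/(hA).
R_aluminium pipe wall = ln(28.9/25)/(2π×214×18.8) = 5.735×10^-6 K/W
R_evacuated perlite = ln(83.9/28.9)/(2π×0.00267×18.8) = 3.379 K/W
R_outer film = 1/(h_o·2πr_oL) = 1/(24.1×2π×0.0839×18.8) = 0.004187 K/W
R_total = 3.383 K/W
Q = ΔT/R_total = 207/3.383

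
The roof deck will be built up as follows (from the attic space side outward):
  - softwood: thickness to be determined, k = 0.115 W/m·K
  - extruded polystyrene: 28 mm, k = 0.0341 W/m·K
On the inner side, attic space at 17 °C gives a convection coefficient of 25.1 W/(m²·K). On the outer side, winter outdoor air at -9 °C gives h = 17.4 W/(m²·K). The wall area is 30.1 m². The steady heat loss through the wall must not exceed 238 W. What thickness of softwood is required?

L ≈ 273 mm

Series thermal resistances:
R_inner film = 1/(h_i·A) = 1/(25.1×30.1) = 0.001324 K/W
R_extruded polystyrene = L/(kA) = 0.028/(0.0341×30.1) = 0.02728 K/W
R_outer film = 1/(h_o·A) = 1/(17.4×30.1) = 0.001909 K/W
Sum of the known resistances R_other = 0.03051 K/W
Required total resistance R_tot = ΔT/Q_allow = 26/238 = 0.1092 K/W
R_softwood = R_tot − R_other = 0.07873 K/W
L = R·k·A = 0.07873×0.115×30.1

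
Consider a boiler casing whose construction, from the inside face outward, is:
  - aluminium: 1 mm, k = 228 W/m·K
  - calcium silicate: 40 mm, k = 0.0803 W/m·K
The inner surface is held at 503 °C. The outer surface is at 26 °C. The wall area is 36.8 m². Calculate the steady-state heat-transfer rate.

Treating each layer as a thermal resistance in series:
R_aluminium = L/(kA) = 0.001/(228×36.8) = 1.192×10^-7 K/W
R_calcium silicate = L/(kA) = 0.04/(0.0803×36.8) = 0.01354 K/W
R_total = 0.01354 K/W
Q = ΔT / R_total = 477 / 0.01354

Q ≈ 35200 W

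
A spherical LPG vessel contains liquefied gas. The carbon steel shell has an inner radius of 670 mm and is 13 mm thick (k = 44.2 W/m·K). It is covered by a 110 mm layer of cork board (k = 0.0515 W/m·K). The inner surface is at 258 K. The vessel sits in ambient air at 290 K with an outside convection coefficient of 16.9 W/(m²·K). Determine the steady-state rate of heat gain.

Each spherical layer contributes R = (1/r_i − 1/r_o)/(4πk):
R_carbon steel shell = (1/0.67 − 1/0.683)/(4π×44.2) = 5.115×10^-5 K/W
R_cork board = (1/0.683 − 1/0.793)/(4π×0.0515) = 0.3138 K/W
R_outer film = 1/(h·4πr_o²) = 1/(16.9×4π×0.793²) = 0.007488 K/W
R_total = 0.3214 K/W
Q = ΔT/R_total = 32/0.3214

Q ≈ 99.6 W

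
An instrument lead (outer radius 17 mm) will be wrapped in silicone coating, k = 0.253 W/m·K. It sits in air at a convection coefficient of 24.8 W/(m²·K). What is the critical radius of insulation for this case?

r_cr ≈ 10.2 mm

For a cylinder r_cr = k/h = 0.253/24.8
r_cr = 10.2 mm; since the bare radius (17 mm) is above r_cr, any added insulation will reduce heat loss.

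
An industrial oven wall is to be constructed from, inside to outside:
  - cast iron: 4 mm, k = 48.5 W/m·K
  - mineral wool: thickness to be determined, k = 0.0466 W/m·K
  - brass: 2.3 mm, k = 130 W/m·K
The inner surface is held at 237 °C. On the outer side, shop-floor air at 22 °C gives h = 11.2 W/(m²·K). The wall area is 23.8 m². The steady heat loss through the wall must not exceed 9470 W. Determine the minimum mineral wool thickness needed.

Treating each layer as a thermal resistance in series:
R_cast iron = L/(kA) = 0.004/(48.5×23.8) = 3.465×10^-6 K/W
R_brass = L/(kA) = 0.0023/(130×23.8) = 7.434×10^-7 K/W
R_outer film = 1/(h_o·A) = 1/(11.2×23.8) = 0.003752 K/W
Sum of the known resistances R_other = 0.003756 K/W
Required total resistance R_tot = ΔT/Q_allow = 215/9470 = 0.0227 K/W
R_mineral wool = R_tot − R_other = 0.01895 K/W
L = R·k·A = 0.01895×0.0466×23.8

L ≈ 21 mm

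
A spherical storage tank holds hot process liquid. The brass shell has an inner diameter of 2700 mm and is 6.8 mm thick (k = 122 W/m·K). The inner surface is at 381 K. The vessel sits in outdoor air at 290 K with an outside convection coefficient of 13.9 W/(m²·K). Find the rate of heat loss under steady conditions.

Spherical conduction: R = (1/r_in − 1/r_out)/(4πk) per layer; series-sum.
R_brass shell = (1/1.35 − 1/1.3568)/(4π×122) = 2.422×10^-6 K/W
R_outer film = 1/(h·4πr_o²) = 1/(13.9×4π×1.3568²) = 0.00311 K/W
R_total = 0.003112 K/W
Q = ΔT/R_total = 91/0.003112

Q ≈ 29200 W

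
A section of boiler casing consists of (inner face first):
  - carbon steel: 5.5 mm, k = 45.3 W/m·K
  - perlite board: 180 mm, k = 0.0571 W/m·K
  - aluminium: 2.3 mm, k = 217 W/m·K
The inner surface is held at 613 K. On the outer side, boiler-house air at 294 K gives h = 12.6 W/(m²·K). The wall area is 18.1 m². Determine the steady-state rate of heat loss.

Series thermal resistances:
R_carbon steel = L/(kA) = 0.0055/(45.3×18.1) = 6.708×10^-6 K/W
R_perlite board = L/(kA) = 0.18/(0.0571×18.1) = 0.1742 K/W
R_aluminium = L/(kA) = 0.0023/(217×18.1) = 5.856×10^-7 K/W
R_outer film = 1/(h_o·A) = 1/(12.6×18.1) = 0.004385 K/W
R_total = 0.1786 K/W
Q = ΔT / R_total = 319 / 0.1786

Q ≈ 1790 W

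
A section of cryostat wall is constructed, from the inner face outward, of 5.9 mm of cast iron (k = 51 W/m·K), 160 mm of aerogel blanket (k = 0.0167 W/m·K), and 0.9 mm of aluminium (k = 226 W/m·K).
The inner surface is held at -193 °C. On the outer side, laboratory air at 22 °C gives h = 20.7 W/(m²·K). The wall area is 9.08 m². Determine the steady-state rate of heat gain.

Q ≈ 203 W

Using the resistance-network approach (series):
R_cast iron = L/(kA) = 0.0059/(51×9.08) = 1.274×10^-5 K/W
R_aerogel blanket = L/(kA) = 0.16/(0.0167×9.08) = 1.055 K/W
R_aluminium = L/(kA) = 0.0009/(226×9.08) = 4.386×10^-7 K/W
R_outer film = 1/(h_o·A) = 1/(20.7×9.08) = 0.00532 K/W
R_total = 1.06 K/W
Q = ΔT / R_total = 215 / 1.06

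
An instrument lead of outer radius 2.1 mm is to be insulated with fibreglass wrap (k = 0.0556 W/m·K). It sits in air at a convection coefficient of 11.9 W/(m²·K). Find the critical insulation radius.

r_cr ≈ 4.67 mm

For a cylinder r_cr = k/h = 0.0556/11.9
r_cr = 4.67 mm; since the bare radius (2.1 mm) is below r_cr, adding a thin layer of insulation will *increase* heat loss.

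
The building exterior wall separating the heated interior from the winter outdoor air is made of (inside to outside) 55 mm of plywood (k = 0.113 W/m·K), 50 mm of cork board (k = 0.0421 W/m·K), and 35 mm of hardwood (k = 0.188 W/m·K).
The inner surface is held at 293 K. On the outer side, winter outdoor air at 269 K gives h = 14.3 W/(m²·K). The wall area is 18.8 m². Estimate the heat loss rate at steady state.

Q ≈ 234 W

Series thermal resistances:
R_plywood = L/(kA) = 0.055/(0.113×18.8) = 0.02589 K/W
R_cork board = L/(kA) = 0.05/(0.0421×18.8) = 0.06317 K/W
R_hardwood = L/(kA) = 0.035/(0.188×18.8) = 0.009903 K/W
R_outer film = 1/(h_o·A) = 1/(14.3×18.8) = 0.00372 K/W
R_total = 0.1027 K/W
Q = ΔT / R_total = 24 / 0.1027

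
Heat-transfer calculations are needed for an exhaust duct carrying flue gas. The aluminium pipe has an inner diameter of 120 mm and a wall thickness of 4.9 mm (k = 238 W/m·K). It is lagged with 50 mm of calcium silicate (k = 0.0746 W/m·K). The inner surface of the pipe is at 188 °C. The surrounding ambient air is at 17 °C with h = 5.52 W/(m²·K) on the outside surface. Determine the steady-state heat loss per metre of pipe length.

q′ ≈ 116 W/m

Radial resistances (cylindrical: R_cond = ln(r_o/r_i)/(2πkL), R_conv = 1/(h·2πrL)):
R_aluminium pipe wall = ln(64.9/60)/(2π×238×1) = 5.25×10^-5 K/W
R_calcium silicate = ln(114.9/64.9)/(2π×0.0746×1) = 1.219 K/W
R_outer film = 1/(h_o·2πr_oL) = 1/(5.52×2π×0.1149×1) = 0.2509 K/W
R_total = 1.47 K/W
Q = ΔT/R_total = 171/1.47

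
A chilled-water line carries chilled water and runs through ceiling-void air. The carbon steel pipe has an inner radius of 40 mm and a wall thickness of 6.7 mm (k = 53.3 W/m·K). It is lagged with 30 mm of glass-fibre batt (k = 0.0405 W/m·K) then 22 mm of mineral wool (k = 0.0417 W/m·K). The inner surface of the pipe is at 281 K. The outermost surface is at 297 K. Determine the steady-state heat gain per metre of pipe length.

Per-layer cylindrical resistances, series-summed:
R_carbon steel pipe wall = ln(46.7/40)/(2π×53.3×1) = 4.624×10^-4 K/W
R_glass-fibre batt = ln(76.7/46.7)/(2π×0.0405×1) = 1.95 K/W
R_mineral wool = ln(98.7/76.7)/(2π×0.0417×1) = 0.9625 K/W
R_total = 2.913 K/W
Q = ΔT/R_total = 16/2.913

q′ ≈ 5.49 W/m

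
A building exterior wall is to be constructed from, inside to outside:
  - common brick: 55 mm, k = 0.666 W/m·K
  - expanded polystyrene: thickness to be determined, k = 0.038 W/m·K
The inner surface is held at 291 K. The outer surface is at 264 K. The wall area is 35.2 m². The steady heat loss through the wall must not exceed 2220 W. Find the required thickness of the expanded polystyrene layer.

L ≈ 13.1 mm

Using the resistance-network approach (series):
R_common brick = L/(kA) = 0.055/(0.666×35.2) = 0.002346 K/W
Sum of the known resistances R_other = 0.002346 K/W
Required total resistance R_tot = ΔT/Q_allow = 27/2220 = 0.01216 K/W
R_expanded polystyrene = R_tot − R_other = 0.009816 K/W
L = R·k·A = 0.009816×0.038×35.2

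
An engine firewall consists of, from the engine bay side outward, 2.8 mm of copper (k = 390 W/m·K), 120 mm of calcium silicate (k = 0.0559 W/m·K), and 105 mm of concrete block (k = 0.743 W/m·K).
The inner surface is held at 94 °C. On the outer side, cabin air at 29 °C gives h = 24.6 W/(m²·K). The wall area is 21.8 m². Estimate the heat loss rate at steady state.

Q ≈ 609 W

Thermal resistances in series:
R_copper = L/(kA) = 0.0028/(390×21.8) = 3.293×10^-7 K/W
R_calcium silicate = L/(kA) = 0.12/(0.0559×21.8) = 0.09847 K/W
R_concrete block = L/(kA) = 0.105/(0.743×21.8) = 0.006483 K/W
R_outer film = 1/(h_o·A) = 1/(24.6×21.8) = 0.001865 K/W
R_total = 0.1068 K/W
Q = ΔT / R_total = 65 / 0.1068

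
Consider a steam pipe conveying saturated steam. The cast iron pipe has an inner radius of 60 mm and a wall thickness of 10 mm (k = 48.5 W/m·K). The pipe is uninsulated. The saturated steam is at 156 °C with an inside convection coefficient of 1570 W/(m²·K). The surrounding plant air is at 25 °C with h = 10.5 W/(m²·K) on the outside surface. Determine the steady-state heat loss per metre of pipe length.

q′ ≈ 599 W/m

For a radial system each layer contributes R = ln(r_out/r_in)/(2πkL); films add R = 1/(hA).
R_inner film = 1/(h_i·2πr₁L) = 1/(1570×2π×0.06×1) = 0.00169 K/W
R_cast iron pipe wall = ln(70/60)/(2π×48.5×1) = 5.059×10^-4 K/W
R_outer film = 1/(h_o·2πr_oL) = 1/(10.5×2π×0.07×1) = 0.2165 K/W
R_total = 0.2187 K/W
Q = ΔT/R_total = 131/0.2187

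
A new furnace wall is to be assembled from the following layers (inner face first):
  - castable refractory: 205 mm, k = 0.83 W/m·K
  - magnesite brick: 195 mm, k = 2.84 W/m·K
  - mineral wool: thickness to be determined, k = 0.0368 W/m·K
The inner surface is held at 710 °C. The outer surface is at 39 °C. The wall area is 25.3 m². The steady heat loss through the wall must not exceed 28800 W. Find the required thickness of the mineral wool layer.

L ≈ 10.1 mm

Model the wall as resistances in series:
R_castable refractory = L/(kA) = 0.205/(0.83×25.3) = 0.009762 K/W
R_magnesite brick = L/(kA) = 0.195/(2.84×25.3) = 0.002714 K/W
Sum of the known resistances R_other = 0.01248 K/W
Required total resistance R_tot = ΔT/Q_allow = 671/28800 = 0.0233 K/W
R_mineral wool = R_tot − R_other = 0.01082 K/W
L = R·k·A = 0.01082×0.0368×25.3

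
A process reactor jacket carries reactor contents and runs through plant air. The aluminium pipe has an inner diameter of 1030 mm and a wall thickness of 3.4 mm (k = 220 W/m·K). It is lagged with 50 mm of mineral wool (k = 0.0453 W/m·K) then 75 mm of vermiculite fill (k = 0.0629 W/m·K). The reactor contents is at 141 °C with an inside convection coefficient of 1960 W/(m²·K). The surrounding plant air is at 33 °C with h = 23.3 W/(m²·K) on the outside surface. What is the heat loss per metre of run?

Radial resistances (cylindrical: R_cond = ln(r_o/r_i)/(2πkL), R_conv = 1/(h·2πrL)):
R_inner film = 1/(h_i·2πr₁L) = 1/(1960×2π×0.515×1) = 1.577×10^-4 K/W
R_aluminium pipe wall = ln(518.4/515)/(2π×220×1) = 4.76×10^-6 K/W
R_mineral wool = ln(568.4/518.4)/(2π×0.0453×1) = 0.3235 K/W
R_vermiculite fill = ln(643.4/568.4)/(2π×0.0629×1) = 0.3136 K/W
R_outer film = 1/(h_o·2πr_oL) = 1/(23.3×2π×0.6434×1) = 0.01062 K/W
R_total = 0.6479 K/W
Q = ΔT/R_total = 108/0.6479

q′ ≈ 167 W/m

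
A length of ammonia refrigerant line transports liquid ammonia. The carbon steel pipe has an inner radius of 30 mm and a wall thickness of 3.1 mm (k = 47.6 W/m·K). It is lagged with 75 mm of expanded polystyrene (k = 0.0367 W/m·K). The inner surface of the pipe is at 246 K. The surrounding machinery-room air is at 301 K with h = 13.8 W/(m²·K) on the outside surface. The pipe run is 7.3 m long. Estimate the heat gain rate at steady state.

Q ≈ 76.6 W

Cylindrical conduction, so R = ln(r₂/r₁)/(2πkL) per layer, in series:
R_carbon steel pipe wall = ln(33.1/30)/(2π×47.6×7.3) = 4.504×10^-5 K/W
R_expanded polystyrene = ln(108.1/33.1)/(2π×0.0367×7.3) = 0.7031 K/W
R_outer film = 1/(h_o·2πr_oL) = 1/(13.8×2π×0.1081×7.3) = 0.01461 K/W
R_total = 0.7177 K/W
Q = ΔT/R_total = 55/0.7177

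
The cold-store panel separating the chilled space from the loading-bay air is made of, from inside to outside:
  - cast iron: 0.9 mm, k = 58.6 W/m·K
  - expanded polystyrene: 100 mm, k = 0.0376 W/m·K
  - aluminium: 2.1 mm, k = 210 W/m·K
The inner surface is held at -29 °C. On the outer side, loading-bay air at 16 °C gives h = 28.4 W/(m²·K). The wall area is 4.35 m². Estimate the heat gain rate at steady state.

Treating each layer as a thermal resistance in series:
R_cast iron = L/(kA) = 0.0009/(58.6×4.35) = 3.531×10^-6 K/W
R_expanded polystyrene = L/(kA) = 0.1/(0.0376×4.35) = 0.6114 K/W
R_aluminium = L/(kA) = 0.0021/(210×4.35) = 2.299×10^-6 K/W
R_outer film = 1/(h_o·A) = 1/(28.4×4.35) = 0.008095 K/W
R_total = 0.6195 K/W
Q = ΔT / R_total = 45 / 0.6195

Q ≈ 72.6 W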